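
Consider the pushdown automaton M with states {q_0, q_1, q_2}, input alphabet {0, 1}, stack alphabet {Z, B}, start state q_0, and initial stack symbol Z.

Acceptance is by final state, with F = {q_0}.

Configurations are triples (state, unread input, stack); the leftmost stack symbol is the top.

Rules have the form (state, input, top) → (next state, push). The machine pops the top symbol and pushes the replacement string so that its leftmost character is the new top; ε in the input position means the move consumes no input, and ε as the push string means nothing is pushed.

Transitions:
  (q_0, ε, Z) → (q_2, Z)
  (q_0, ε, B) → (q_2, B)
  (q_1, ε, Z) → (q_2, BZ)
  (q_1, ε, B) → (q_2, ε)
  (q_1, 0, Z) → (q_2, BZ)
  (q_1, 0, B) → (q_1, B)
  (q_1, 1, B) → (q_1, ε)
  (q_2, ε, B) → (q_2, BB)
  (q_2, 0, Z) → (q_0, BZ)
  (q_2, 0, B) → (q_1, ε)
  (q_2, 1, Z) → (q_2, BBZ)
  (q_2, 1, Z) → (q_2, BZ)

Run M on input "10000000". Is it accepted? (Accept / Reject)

One accepting computation: (q_0, 10000000, Z) ⊢ (q_2, 10000000, Z) ⊢ (q_2, 0000000, BBZ) ⊢ (q_1, 000000, BZ) ⊢ (q_1, 00000, BZ) ⊢ (q_1, 0000, BZ) ⊢ (q_1, 000, BZ) ⊢ (q_1, 00, BZ) ⊢ (q_1, 0, BZ) ⊢ (q_2, 0, Z) ⊢ (q_0, ε, BZ)
All input consumed and state q_0 ∈ F.

Accept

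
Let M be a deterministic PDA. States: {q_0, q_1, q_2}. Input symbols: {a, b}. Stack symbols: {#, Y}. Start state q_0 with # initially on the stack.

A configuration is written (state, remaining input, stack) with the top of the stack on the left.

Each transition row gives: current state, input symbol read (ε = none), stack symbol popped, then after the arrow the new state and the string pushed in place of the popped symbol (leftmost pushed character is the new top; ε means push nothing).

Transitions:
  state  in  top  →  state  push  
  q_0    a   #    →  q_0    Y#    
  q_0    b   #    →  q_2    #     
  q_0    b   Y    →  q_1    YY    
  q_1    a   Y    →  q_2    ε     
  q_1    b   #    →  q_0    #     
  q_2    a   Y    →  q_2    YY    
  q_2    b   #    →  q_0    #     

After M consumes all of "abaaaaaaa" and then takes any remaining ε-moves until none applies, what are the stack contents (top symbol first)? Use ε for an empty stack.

YYYYYYY#

(q_0, abaaaaaaa, #)
  read a, top #: go to q_0, push Y# → (q_0, baaaaaaa, Y#)
  read b, top Y: go to q_1, push YY → (q_1, aaaaaaa, YY#)
  read a, top Y: go to q_2, push ε → (q_2, aaaaaa, Y#)
  read a, top Y: go to q_2, push YY → (q_2, aaaaa, YY#)
  read a, top Y: go to q_2, push YY → (q_2, aaaa, YYY#)
  read a, top Y: go to q_2, push YY → (q_2, aaa, YYYY#)
  read a, top Y: go to q_2, push YY → (q_2, aa, YYYYY#)
  read a, top Y: go to q_2, push YY → (q_2, a, YYYYYY#)
  read a, top Y: go to q_2, push YY → (q_2, ε, YYYYYYY#)
All input consumed in state q_2 with stack YYYYYYY#.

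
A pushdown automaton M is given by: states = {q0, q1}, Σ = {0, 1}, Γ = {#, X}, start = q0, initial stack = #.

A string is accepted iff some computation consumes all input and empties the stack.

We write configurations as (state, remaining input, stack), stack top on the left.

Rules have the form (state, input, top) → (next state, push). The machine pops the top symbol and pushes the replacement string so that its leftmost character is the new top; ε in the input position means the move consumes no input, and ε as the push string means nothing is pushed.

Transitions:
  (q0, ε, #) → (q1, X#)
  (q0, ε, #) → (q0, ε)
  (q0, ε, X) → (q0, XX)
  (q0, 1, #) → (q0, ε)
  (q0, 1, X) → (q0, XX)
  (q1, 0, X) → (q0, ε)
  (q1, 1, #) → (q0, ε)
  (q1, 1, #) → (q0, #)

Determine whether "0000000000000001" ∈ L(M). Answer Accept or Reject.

One accepting computation: (q0, 0000000000000001, #) ⊢ (q1, 0000000000000001, X#) ⊢ (q0, 000000000000001, #) ⊢ (q1, 000000000000001, X#) ⊢ (q0, 00000000000001, #) ⊢ (q1, 00000000000001, X#) ⊢ (q0, 0000000000001, #) ⊢ (q1, 0000000000001, X#) ⊢ (q0, 000000000001, #) ⊢ (q1, 000000000001, X#) ⊢ (q0, 00000000001, #) ⊢ (q1, 00000000001, X#) ⊢ (q0, 0000000001, #) ⊢ (q1, 0000000001, X#) ⊢ (q0, 000000001, #) ⊢ (q1, 000000001, X#) ⊢ (q0, 00000001, #) ⊢ (q1, 00000001, X#) ⊢ (q0, 0000001, #) ⊢ (q1, 0000001, X#) ⊢ (q0, 000001, #) ⊢ (q1, 000001, X#) ⊢ (q0, 00001, #) ⊢ (q1, 00001, X#) ⊢ (q0, 0001, #) ⊢ (q1, 0001, X#) ⊢ (q0, 001, #) ⊢ (q1, 001, X#) ⊢ (q0, 01, #) ⊢ (q1, 01, X#) ⊢ (q0, 1, #) ⊢ (q0, ε, ε)
All input consumed and the stack is empty.

Accept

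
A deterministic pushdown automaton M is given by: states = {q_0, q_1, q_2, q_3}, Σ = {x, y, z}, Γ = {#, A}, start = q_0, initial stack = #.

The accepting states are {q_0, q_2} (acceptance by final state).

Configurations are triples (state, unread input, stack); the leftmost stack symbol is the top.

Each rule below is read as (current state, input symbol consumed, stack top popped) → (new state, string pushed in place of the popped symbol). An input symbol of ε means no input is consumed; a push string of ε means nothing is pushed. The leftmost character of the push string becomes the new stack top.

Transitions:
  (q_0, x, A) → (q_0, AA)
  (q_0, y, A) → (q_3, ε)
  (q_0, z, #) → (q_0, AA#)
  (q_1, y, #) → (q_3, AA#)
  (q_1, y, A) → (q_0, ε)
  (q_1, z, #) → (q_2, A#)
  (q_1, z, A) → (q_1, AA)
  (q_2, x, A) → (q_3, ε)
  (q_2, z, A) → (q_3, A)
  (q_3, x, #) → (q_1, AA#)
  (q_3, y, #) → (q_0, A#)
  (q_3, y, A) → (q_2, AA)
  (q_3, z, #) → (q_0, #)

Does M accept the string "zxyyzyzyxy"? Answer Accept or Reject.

Accept

(q_0, zxyyzyzyxy, #)
  read z, top #: go to q_0, push AA# → (q_0, xyyzyzyxy, AA#)
  read x, top A: go to q_0, push AA → (q_0, yyzyzyxy, AAA#)
  read y, top A: go to q_3, push ε → (q_3, yzyzyxy, AA#)
  read y, top A: go to q_2, push AA → (q_2, zyzyxy, AAA#)
  read z, top A: go to q_3, push A → (q_3, yzyxy, AAA#)
  read y, top A: go to q_2, push AA → (q_2, zyxy, AAAA#)
  read z, top A: go to q_3, push A → (q_3, yxy, AAAA#)
  read y, top A: go to q_2, push AA → (q_2, xy, AAAAA#)
  read x, top A: go to q_3, push ε → (q_3, y, AAAA#)
  read y, top A: go to q_2, push AA → (q_2, ε, AAAAA#)
All input consumed; state q_2 ∈ F.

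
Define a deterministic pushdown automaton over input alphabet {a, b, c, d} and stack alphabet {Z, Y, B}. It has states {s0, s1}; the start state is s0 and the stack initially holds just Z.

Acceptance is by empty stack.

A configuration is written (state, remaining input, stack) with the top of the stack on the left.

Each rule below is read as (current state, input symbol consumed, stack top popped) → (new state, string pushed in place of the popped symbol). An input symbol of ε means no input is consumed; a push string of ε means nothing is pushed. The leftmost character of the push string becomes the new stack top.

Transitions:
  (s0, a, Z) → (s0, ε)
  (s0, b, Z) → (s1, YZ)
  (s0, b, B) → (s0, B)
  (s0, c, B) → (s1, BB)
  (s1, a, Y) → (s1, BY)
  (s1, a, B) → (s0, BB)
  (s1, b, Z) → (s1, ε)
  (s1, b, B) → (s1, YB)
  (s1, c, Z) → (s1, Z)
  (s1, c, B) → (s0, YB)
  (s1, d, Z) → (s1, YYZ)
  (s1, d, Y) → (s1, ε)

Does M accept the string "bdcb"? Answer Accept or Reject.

(s0, bdcb, Z) ⊢ (s1, dcb, YZ) ⊢ (s1, cb, Z) ⊢ (s1, b, Z) ⊢ (s1, ε, ε)
All input consumed and the stack is empty.

Accept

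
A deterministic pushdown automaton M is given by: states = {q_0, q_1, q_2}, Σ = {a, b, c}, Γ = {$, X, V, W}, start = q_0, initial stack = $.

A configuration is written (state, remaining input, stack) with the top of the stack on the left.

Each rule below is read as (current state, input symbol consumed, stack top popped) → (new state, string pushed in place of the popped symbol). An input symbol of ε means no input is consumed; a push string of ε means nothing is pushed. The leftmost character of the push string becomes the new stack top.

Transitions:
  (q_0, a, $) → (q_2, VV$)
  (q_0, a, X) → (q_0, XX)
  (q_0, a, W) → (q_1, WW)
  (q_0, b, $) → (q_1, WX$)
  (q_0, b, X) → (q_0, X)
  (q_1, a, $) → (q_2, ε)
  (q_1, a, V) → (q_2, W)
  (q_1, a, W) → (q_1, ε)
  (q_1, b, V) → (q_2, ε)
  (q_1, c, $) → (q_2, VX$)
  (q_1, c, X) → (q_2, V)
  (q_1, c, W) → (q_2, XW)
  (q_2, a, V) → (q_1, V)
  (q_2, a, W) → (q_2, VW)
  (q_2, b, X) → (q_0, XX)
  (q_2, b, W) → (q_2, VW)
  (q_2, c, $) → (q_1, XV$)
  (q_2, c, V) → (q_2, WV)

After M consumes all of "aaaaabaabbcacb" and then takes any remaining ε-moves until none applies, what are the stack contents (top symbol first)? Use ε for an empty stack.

(q_0, aaaaabaabbcacb, $) ⊢ (q_2, aaaabaabbcacb, VV$) ⊢ (q_1, aaabaabbcacb, VV$) ⊢ (q_2, aabaabbcacb, WV$) ⊢ (q_2, abaabbcacb, VWV$) ⊢ (q_1, baabbcacb, VWV$) ⊢ (q_2, aabbcacb, WV$) ⊢ (q_2, abbcacb, VWV$) ⊢ (q_1, bbcacb, VWV$) ⊢ (q_2, bcacb, WV$) ⊢ (q_2, cacb, VWV$) ⊢ (q_2, acb, WVWV$) ⊢ (q_2, cb, VWVWV$) ⊢ (q_2, b, WVWVWV$) ⊢ (q_2, ε, VWVWVWV$)
All input consumed in state q_2 with stack VWVWVWV$.

VWVWVWV$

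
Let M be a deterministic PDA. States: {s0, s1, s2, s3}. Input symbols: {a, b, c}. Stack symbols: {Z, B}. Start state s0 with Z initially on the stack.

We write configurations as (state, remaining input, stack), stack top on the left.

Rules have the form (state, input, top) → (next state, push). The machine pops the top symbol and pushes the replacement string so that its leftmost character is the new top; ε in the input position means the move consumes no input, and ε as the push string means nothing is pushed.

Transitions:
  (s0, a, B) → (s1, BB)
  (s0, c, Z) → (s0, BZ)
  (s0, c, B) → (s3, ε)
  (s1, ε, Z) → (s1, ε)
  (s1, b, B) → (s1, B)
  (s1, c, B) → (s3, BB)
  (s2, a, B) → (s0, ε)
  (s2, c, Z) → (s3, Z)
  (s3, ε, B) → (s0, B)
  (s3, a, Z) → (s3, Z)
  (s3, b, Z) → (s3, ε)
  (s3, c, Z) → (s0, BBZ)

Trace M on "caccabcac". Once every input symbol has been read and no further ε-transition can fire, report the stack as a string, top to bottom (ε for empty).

BBBBBBZ

(s0, caccabcac, Z)
  read c, top Z: go to s0, push BZ → (s0, accabcac, BZ)
  read a, top B: go to s1, push BB → (s1, ccabcac, BBZ)
  read c, top B: go to s3, push BB → (s3, cabcac, BBBZ)
  ε-move, top B: go to s0, push B → (s0, cabcac, BBBZ)
  read c, top B: go to s3, push ε → (s3, abcac, BBZ)
  ε-move, top B: go to s0, push B → (s0, abcac, BBZ)
  read a, top B: go to s1, push BB → (s1, bcac, BBBZ)
  read b, top B: go to s1, push B → (s1, cac, BBBZ)
  read c, top B: go to s3, push BB → (s3, ac, BBBBZ)
  ε-move, top B: go to s0, push B → (s0, ac, BBBBZ)
  read a, top B: go to s1, push BB → (s1, c, BBBBBZ)
  read c, top B: go to s3, push BB → (s3, ε, BBBBBBZ)
  ε-move, top B: go to s0, push B → (s0, ε, BBBBBBZ)
All input consumed in state s0 with stack BBBBBBZ.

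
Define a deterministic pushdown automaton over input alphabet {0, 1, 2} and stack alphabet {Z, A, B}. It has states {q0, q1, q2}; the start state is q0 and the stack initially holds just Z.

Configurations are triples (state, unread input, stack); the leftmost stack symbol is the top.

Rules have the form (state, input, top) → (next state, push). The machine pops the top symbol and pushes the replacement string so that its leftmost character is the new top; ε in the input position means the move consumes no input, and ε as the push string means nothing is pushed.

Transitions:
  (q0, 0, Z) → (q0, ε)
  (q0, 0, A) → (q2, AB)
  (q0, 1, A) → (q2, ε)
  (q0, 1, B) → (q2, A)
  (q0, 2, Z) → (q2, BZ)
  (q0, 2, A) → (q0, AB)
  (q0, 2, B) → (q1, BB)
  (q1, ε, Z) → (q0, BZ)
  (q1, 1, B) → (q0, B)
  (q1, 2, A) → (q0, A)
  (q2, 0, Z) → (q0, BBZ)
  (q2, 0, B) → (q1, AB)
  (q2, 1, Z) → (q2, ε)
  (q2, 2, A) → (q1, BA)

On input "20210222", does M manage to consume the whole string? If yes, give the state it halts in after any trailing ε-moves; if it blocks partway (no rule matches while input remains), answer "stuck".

(q0, 20210222, Z)
  read 2, top Z: go to q2, push BZ → (q2, 0210222, BZ)
  read 0, top B: go to q1, push AB → (q1, 210222, ABZ)
  read 2, top A: go to q0, push A → (q0, 10222, ABZ)
  read 1, top A: go to q2, push ε → (q2, 0222, BZ)
  read 0, top B: go to q1, push AB → (q1, 222, ABZ)
  read 2, top A: go to q0, push A → (q0, 22, ABZ)
  read 2, top A: go to q0, push AB → (q0, 2, ABBZ)
  read 2, top A: go to q0, push AB → (q0, ε, ABBBZ)
All input consumed; M is in state q0.

q0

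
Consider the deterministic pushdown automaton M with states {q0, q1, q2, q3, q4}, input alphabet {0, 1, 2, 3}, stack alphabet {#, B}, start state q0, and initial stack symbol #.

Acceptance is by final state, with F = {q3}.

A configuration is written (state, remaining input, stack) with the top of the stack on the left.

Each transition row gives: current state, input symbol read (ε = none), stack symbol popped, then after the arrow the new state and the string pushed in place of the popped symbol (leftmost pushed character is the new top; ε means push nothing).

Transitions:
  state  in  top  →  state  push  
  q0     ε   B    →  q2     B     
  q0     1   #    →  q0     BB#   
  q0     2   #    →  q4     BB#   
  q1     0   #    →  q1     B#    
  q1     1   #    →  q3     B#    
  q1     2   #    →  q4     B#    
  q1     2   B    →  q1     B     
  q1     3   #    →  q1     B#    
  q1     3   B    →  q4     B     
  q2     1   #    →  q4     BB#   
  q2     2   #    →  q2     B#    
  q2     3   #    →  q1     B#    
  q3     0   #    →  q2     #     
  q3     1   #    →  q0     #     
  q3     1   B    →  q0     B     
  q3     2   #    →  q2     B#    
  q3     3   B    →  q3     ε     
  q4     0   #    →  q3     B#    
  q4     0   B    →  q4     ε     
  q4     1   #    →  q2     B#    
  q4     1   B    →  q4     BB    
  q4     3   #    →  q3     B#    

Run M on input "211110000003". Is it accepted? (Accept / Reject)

Accept

(q0, 211110000003, #) ⊢ (q4, 11110000003, BB#) ⊢ (q4, 1110000003, BBB#) ⊢ (q4, 110000003, BBBB#) ⊢ (q4, 10000003, BBBBB#) ⊢ (q4, 0000003, BBBBBB#) ⊢ (q4, 000003, BBBBB#) ⊢ (q4, 00003, BBBB#) ⊢ (q4, 0003, BBB#) ⊢ (q4, 003, BB#) ⊢ (q4, 03, B#) ⊢ (q4, 3, #) ⊢ (q3, ε, B#)
All input consumed; state q3 ∈ F.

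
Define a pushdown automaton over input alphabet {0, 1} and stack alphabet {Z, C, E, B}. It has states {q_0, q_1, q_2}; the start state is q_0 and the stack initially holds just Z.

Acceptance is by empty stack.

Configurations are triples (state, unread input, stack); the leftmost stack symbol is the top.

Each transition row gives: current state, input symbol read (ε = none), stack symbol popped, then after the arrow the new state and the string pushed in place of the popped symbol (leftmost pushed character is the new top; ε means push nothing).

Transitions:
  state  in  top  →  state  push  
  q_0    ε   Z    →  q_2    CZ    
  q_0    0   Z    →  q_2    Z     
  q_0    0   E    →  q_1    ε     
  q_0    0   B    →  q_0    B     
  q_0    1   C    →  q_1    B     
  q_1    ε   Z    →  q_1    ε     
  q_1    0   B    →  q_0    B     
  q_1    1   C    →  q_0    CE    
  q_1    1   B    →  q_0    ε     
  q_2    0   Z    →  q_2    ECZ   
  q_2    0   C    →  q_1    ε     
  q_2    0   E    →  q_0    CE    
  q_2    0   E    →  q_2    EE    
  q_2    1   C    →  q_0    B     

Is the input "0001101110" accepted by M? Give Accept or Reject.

Accept

One accepting computation: (q_0, 0001101110, Z) ⊢ (q_2, 001101110, Z) ⊢ (q_2, 01101110, ECZ) ⊢ (q_0, 1101110, CECZ) ⊢ (q_1, 101110, BECZ) ⊢ (q_0, 01110, ECZ) ⊢ (q_1, 1110, CZ) ⊢ (q_0, 110, CEZ) ⊢ (q_1, 10, BEZ) ⊢ (q_0, 0, EZ) ⊢ (q_1, ε, Z) ⊢ (q_1, ε, ε)
All input consumed and the stack is empty.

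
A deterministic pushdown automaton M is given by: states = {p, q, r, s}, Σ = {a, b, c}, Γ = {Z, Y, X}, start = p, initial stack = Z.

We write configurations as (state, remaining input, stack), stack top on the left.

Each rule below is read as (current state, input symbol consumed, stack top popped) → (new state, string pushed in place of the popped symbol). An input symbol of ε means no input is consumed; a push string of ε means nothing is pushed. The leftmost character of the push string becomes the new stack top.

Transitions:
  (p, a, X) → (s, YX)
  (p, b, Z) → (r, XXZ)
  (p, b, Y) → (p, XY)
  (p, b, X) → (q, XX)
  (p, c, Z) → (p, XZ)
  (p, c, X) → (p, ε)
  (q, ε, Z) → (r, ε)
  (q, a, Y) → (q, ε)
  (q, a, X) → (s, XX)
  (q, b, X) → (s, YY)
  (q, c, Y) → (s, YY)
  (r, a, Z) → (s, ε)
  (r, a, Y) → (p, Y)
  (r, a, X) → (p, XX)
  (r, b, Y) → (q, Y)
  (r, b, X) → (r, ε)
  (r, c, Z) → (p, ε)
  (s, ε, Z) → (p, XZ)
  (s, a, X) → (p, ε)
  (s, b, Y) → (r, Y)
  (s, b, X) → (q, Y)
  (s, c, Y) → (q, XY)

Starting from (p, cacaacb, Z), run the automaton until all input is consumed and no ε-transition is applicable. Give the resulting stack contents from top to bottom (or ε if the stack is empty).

(p, cacaacb, Z) ⊢ (p, acaacb, XZ) ⊢ (s, caacb, YXZ) ⊢ (q, aacb, XYXZ) ⊢ (s, acb, XXYXZ) ⊢ (p, cb, XYXZ) ⊢ (p, b, YXZ) ⊢ (p, ε, XYXZ)
All input consumed in state p with stack XYXZ.

XYXZ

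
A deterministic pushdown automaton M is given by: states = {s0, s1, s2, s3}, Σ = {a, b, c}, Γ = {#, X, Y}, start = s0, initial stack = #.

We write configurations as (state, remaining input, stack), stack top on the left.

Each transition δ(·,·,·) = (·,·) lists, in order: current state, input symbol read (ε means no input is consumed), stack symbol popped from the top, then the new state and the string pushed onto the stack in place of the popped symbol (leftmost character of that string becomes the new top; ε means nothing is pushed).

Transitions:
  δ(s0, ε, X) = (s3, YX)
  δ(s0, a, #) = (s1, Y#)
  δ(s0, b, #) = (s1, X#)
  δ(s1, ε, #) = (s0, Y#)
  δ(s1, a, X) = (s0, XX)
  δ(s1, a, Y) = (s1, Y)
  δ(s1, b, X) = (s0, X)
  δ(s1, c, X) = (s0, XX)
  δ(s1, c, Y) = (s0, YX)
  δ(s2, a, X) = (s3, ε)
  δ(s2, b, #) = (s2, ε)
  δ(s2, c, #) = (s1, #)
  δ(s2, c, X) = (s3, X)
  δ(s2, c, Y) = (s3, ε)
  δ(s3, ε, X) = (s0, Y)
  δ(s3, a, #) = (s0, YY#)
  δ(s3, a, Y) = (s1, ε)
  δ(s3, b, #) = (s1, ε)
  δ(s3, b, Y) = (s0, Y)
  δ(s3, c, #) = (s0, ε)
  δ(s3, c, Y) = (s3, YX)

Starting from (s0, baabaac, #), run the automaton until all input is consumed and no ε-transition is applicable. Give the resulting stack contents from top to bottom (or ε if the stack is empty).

(s0, baabaac, #)
  read b, top #: go to s1, push X# → (s1, aabaac, X#)
  read a, top X: go to s0, push XX → (s0, abaac, XX#)
  ε-move, top X: go to s3, push YX → (s3, abaac, YXX#)
  read a, top Y: go to s1, push ε → (s1, baac, XX#)
  read b, top X: go to s0, push X → (s0, aac, XX#)
  ε-move, top X: go to s3, push YX → (s3, aac, YXX#)
  read a, top Y: go to s1, push ε → (s1, ac, XX#)
  read a, top X: go to s0, push XX → (s0, c, XXX#)
  ε-move, top X: go to s3, push YX → (s3, c, YXXX#)
  read c, top Y: go to s3, push YX → (s3, ε, YXXXX#)
All input consumed in state s3 with stack YXXXX#.

YXXXX#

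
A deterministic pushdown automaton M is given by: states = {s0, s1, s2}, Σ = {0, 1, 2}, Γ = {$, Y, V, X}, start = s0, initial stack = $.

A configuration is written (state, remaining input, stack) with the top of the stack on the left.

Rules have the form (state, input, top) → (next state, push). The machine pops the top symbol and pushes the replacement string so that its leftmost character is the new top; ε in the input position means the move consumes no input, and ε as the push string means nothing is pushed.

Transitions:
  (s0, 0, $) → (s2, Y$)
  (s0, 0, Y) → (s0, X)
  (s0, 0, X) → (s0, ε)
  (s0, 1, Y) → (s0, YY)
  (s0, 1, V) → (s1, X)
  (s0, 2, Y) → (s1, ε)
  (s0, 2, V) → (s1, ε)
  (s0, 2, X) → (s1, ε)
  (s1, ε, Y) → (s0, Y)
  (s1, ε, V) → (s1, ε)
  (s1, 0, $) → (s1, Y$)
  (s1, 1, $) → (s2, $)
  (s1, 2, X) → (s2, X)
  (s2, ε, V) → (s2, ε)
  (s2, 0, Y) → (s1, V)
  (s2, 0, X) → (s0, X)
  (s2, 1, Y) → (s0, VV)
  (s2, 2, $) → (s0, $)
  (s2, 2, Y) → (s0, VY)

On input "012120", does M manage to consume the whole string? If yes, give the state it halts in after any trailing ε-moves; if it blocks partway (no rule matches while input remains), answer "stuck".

(s0, 012120, $)
  read 0, top $: go to s2, push Y$ → (s2, 12120, Y$)
  read 1, top Y: go to s0, push VV → (s0, 2120, VV$)
  read 2, top V: go to s1, push ε → (s1, 120, V$)
  ε-move, top V: go to s1, push ε → (s1, 120, $)
  read 1, top $: go to s2, push $ → (s2, 20, $)
  read 2, top $: go to s0, push $ → (s0, 0, $)
  read 0, top $: go to s2, push Y$ → (s2, ε, Y$)
All input consumed; M is in state s2.

s2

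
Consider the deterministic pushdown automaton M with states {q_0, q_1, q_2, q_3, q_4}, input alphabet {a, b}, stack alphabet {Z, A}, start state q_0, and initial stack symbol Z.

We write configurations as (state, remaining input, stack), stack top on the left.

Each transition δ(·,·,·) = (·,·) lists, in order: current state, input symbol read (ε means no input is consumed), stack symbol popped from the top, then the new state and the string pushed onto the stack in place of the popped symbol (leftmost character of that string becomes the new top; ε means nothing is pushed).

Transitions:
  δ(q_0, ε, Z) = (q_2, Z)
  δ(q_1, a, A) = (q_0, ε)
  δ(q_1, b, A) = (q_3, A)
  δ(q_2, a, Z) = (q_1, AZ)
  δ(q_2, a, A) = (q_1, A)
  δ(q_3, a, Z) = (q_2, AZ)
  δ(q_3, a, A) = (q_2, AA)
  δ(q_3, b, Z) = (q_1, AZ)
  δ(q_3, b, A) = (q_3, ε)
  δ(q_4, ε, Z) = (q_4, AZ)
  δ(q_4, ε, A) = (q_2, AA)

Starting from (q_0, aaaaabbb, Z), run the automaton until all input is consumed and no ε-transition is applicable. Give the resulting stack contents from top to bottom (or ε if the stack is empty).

(q_0, aaaaabbb, Z)
  ε-move, top Z: go to q_2, push Z → (q_2, aaaaabbb, Z)
  read a, top Z: go to q_1, push AZ → (q_1, aaaabbb, AZ)
  read a, top A: go to q_0, push ε → (q_0, aaabbb, Z)
  ε-move, top Z: go to q_2, push Z → (q_2, aaabbb, Z)
  read a, top Z: go to q_1, push AZ → (q_1, aabbb, AZ)
  read a, top A: go to q_0, push ε → (q_0, abbb, Z)
  ε-move, top Z: go to q_2, push Z → (q_2, abbb, Z)
  read a, top Z: go to q_1, push AZ → (q_1, bbb, AZ)
  read b, top A: go to q_3, push A → (q_3, bb, AZ)
  read b, top A: go to q_3, push ε → (q_3, b, Z)
  read b, top Z: go to q_1, push AZ → (q_1, ε, AZ)
All input consumed in state q_1 with stack AZ.

AZ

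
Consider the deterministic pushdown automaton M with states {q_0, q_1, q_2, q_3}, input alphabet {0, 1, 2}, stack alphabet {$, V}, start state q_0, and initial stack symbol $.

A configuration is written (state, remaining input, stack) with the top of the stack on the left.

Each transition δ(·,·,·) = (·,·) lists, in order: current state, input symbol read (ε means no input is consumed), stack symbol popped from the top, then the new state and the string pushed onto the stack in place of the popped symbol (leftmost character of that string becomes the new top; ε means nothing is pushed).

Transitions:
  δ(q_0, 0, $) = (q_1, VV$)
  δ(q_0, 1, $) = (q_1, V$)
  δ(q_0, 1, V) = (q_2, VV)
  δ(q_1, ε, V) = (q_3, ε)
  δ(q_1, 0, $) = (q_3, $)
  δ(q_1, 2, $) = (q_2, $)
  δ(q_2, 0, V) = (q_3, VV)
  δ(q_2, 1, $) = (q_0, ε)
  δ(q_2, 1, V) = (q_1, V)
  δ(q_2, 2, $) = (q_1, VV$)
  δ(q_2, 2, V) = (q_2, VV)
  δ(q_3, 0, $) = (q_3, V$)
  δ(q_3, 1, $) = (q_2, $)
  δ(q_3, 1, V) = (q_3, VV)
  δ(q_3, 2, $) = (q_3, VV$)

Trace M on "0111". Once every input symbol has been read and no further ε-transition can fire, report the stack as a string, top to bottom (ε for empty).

(q_0, 0111, $)
  read 0, top $: go to q_1, push VV$ → (q_1, 111, VV$)
  ε-move, top V: go to q_3, push ε → (q_3, 111, V$)
  read 1, top V: go to q_3, push VV → (q_3, 11, VV$)
  read 1, top V: go to q_3, push VV → (q_3, 1, VVV$)
  read 1, top V: go to q_3, push VV → (q_3, ε, VVVV$)
All input consumed in state q_3 with stack VVVV$.

VVVV$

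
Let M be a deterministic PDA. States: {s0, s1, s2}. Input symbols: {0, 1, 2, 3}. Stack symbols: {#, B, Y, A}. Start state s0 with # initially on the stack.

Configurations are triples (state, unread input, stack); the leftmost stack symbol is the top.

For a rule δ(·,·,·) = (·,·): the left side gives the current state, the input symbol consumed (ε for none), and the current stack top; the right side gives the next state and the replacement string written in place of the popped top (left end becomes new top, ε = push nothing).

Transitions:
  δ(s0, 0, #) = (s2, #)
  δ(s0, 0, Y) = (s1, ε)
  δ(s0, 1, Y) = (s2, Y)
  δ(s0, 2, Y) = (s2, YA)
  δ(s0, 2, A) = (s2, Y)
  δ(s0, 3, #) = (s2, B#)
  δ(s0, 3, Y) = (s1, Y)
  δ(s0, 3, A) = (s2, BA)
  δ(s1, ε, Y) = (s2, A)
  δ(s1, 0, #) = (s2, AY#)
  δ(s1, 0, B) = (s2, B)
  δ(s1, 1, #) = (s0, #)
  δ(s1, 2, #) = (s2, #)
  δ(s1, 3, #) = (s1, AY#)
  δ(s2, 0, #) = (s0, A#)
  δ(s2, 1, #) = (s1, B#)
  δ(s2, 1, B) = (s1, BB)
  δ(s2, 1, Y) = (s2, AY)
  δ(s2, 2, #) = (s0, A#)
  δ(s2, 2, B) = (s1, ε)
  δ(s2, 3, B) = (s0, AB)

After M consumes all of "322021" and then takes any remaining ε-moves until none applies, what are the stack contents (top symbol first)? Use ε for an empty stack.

AY#

(s0, 322021, #)
  read 3, top #: go to s2, push B# → (s2, 22021, B#)
  read 2, top B: go to s1, push ε → (s1, 2021, #)
  read 2, top #: go to s2, push # → (s2, 021, #)
  read 0, top #: go to s0, push A# → (s0, 21, A#)
  read 2, top A: go to s2, push Y → (s2, 1, Y#)
  read 1, top Y: go to s2, push AY → (s2, ε, AY#)
All input consumed in state s2 with stack AY#.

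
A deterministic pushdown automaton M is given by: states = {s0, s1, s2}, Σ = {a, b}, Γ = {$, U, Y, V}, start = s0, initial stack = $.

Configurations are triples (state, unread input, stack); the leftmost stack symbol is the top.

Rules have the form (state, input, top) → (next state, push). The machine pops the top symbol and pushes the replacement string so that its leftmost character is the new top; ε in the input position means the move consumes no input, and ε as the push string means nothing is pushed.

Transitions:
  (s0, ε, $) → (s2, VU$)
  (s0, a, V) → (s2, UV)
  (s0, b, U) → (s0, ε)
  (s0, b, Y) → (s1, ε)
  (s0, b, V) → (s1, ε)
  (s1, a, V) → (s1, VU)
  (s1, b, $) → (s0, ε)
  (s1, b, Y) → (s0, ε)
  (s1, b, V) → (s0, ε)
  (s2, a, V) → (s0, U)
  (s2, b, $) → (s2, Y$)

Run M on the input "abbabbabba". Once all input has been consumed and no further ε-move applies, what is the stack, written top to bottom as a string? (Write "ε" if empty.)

(s0, abbabbabba, $)
  ε-move, top $: go to s2, push VU$ → (s2, abbabbabba, VU$)
  read a, top V: go to s0, push U → (s0, bbabbabba, UU$)
  read b, top U: go to s0, push ε → (s0, babbabba, U$)
  read b, top U: go to s0, push ε → (s0, abbabba, $)
  ε-move, top $: go to s2, push VU$ → (s2, abbabba, VU$)
  read a, top V: go to s0, push U → (s0, bbabba, UU$)
  read b, top U: go to s0, push ε → (s0, babba, U$)
  read b, top U: go to s0, push ε → (s0, abba, $)
  ε-move, top $: go to s2, push VU$ → (s2, abba, VU$)
  read a, top V: go to s0, push U → (s0, bba, UU$)
  read b, top U: go to s0, push ε → (s0, ba, U$)
  read b, top U: go to s0, push ε → (s0, a, $)
  ε-move, top $: go to s2, push VU$ → (s2, a, VU$)
  read a, top V: go to s0, push U → (s0, ε, UU$)
All input consumed in state s0 with stack UU$.

UU$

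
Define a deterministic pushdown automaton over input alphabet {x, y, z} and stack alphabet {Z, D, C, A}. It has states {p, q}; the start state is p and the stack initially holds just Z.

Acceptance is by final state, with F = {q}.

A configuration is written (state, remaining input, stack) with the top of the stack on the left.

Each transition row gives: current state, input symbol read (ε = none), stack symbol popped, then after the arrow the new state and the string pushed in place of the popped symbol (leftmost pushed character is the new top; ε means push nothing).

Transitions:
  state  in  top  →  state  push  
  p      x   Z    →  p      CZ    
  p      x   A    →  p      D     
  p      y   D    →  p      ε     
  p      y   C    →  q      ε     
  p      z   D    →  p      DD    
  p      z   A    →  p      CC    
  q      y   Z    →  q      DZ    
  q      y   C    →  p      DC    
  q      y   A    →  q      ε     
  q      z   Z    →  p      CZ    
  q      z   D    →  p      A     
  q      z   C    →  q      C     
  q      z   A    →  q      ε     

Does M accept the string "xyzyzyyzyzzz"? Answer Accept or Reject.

Reject

(p, xyzyzyyzyzzz, Z)
  read x, top Z: go to p, push CZ → (p, yzyzyyzyzzz, CZ)
  read y, top C: go to q, push ε → (q, zyzyyzyzzz, Z)
  read z, top Z: go to p, push CZ → (p, yzyyzyzzz, CZ)
  read y, top C: go to q, push ε → (q, zyyzyzzz, Z)
  read z, top Z: go to p, push CZ → (p, yyzyzzz, CZ)
  read y, top C: go to q, push ε → (q, yzyzzz, Z)
  read y, top Z: go to q, push DZ → (q, zyzzz, DZ)
  read z, top D: go to p, push A → (p, yzzz, AZ)
No transition applies at (p, yzzz, AZ); input not fully consumed.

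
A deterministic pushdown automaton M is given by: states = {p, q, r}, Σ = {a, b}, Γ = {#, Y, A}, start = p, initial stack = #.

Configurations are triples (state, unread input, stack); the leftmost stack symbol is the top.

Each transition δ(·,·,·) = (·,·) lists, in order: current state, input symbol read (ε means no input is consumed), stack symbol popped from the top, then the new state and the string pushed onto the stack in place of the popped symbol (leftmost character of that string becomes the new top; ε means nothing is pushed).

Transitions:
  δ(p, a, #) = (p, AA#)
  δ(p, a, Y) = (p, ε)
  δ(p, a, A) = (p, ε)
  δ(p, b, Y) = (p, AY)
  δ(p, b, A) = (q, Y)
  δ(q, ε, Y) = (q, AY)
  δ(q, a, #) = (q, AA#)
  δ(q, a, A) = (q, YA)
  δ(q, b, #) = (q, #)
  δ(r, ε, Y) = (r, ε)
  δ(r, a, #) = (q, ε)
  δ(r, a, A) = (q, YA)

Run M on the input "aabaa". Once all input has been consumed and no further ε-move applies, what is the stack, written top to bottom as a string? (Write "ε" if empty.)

(p, aabaa, #)
  read a, top #: go to p, push AA# → (p, abaa, AA#)
  read a, top A: go to p, push ε → (p, baa, A#)
  read b, top A: go to q, push Y → (q, aa, Y#)
  ε-move, top Y: go to q, push AY → (q, aa, AY#)
  read a, top A: go to q, push YA → (q, a, YAY#)
  ε-move, top Y: go to q, push AY → (q, a, AYAY#)
  read a, top A: go to q, push YA → (q, ε, YAYAY#)
  ε-move, top Y: go to q, push AY → (q, ε, AYAYAY#)
All input consumed in state q with stack AYAYAY#.

AYAYAY#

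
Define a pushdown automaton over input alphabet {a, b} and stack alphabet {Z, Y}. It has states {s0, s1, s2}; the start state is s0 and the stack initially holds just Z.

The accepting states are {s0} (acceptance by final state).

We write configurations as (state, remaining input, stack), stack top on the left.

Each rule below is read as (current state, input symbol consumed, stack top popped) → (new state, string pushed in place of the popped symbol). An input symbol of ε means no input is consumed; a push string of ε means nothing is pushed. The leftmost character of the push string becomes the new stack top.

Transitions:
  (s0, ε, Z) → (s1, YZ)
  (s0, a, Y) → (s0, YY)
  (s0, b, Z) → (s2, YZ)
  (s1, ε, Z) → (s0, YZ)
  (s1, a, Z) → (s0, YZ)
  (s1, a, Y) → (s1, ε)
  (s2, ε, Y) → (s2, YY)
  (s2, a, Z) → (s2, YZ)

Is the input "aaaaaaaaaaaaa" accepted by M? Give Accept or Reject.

One accepting computation: (s0, aaaaaaaaaaaaa, Z) ⊢ (s1, aaaaaaaaaaaaa, YZ) ⊢ (s1, aaaaaaaaaaaa, Z) ⊢ (s0, aaaaaaaaaaa, YZ) ⊢ (s0, aaaaaaaaaa, YYZ) ⊢ (s0, aaaaaaaaa, YYYZ) ⊢ (s0, aaaaaaaa, YYYYZ) ⊢ (s0, aaaaaaa, YYYYYZ) ⊢ (s0, aaaaaa, YYYYYYZ) ⊢ (s0, aaaaa, YYYYYYYZ) ⊢ (s0, aaaa, YYYYYYYYZ) ⊢ (s0, aaa, YYYYYYYYYZ) ⊢ (s0, aa, YYYYYYYYYYZ) ⊢ (s0, a, YYYYYYYYYYYZ) ⊢ (s0, ε, YYYYYYYYYYYYZ)
All input consumed and state s0 ∈ F.

Accept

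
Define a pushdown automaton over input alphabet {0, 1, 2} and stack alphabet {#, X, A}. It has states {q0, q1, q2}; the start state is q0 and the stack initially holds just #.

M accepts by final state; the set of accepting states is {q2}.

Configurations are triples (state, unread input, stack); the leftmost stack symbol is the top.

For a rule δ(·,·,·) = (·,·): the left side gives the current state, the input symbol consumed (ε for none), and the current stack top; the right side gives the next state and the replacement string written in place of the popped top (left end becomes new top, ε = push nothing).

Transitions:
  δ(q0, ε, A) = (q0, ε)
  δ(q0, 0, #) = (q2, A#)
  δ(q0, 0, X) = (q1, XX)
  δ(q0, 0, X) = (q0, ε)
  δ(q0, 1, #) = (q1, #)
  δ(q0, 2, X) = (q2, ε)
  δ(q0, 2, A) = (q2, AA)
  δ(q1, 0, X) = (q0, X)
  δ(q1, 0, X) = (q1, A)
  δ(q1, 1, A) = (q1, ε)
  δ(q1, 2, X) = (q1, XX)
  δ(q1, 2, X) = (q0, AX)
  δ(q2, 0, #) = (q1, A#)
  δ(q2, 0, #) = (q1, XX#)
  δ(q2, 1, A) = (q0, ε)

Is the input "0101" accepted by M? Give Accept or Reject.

Reject

No computation consumes all input and reaches a final state.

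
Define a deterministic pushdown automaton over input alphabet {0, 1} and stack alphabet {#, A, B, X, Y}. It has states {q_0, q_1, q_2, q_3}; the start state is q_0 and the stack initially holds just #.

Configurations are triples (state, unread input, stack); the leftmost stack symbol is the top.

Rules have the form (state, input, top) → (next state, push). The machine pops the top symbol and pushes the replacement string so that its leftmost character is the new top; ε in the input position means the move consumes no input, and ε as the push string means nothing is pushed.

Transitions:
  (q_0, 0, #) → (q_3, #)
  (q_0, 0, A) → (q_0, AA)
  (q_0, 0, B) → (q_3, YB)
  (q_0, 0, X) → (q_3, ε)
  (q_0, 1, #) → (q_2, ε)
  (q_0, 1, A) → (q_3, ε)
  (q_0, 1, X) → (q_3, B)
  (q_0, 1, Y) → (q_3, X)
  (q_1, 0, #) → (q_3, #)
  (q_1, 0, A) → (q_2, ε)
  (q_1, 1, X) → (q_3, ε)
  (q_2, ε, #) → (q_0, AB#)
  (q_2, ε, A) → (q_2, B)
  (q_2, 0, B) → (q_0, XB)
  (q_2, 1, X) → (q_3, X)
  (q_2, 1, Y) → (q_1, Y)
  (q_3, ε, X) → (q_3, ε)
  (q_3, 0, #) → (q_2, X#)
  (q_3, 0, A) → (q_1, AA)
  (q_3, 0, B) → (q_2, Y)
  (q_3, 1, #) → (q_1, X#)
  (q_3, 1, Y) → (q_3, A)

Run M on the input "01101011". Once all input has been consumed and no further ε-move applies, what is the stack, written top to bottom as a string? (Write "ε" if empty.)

(q_0, 01101011, #)
  read 0, top #: go to q_3, push # → (q_3, 1101011, #)
  read 1, top #: go to q_1, push X# → (q_1, 101011, X#)
  read 1, top X: go to q_3, push ε → (q_3, 01011, #)
  read 0, top #: go to q_2, push X# → (q_2, 1011, X#)
  read 1, top X: go to q_3, push X → (q_3, 011, X#)
  ε-move, top X: go to q_3, push ε → (q_3, 011, #)
  read 0, top #: go to q_2, push X# → (q_2, 11, X#)
  read 1, top X: go to q_3, push X → (q_3, 1, X#)
  ε-move, top X: go to q_3, push ε → (q_3, 1, #)
  read 1, top #: go to q_1, push X# → (q_1, ε, X#)
All input consumed in state q_1 with stack X#.

X#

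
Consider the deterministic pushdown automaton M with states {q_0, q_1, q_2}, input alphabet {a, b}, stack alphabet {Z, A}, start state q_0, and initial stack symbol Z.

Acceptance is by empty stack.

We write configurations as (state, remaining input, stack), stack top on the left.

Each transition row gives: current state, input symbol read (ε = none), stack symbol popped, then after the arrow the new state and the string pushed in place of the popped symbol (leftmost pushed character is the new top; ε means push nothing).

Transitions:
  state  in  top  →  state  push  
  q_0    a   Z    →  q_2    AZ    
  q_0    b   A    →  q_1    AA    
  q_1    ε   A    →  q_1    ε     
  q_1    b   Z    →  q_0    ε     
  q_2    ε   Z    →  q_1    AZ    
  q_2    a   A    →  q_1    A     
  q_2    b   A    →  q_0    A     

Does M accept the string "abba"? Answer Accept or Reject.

Reject

(q_0, abba, Z)
  read a, top Z: go to q_2, push AZ → (q_2, bba, AZ)
  read b, top A: go to q_0, push A → (q_0, ba, AZ)
  read b, top A: go to q_1, push AA → (q_1, a, AAZ)
  ε-move, top A: go to q_1, push ε → (q_1, a, AZ)
  ε-move, top A: go to q_1, push ε → (q_1, a, Z)
No transition applies at (q_1, a, Z); input not fully consumed.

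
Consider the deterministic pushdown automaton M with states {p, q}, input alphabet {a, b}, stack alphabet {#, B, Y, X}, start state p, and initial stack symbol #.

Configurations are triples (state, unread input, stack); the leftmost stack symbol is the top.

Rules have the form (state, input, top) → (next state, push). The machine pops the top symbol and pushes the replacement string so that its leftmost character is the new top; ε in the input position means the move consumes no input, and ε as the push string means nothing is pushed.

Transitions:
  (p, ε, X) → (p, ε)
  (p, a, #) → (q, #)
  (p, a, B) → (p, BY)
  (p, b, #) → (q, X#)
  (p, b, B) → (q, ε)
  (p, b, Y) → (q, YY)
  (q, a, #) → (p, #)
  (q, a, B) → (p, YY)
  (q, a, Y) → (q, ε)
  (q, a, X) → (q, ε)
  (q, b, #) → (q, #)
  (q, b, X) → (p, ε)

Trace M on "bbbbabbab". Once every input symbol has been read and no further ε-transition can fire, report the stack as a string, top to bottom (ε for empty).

X#

(p, bbbbabbab, #)
  read b, top #: go to q, push X# → (q, bbbabbab, X#)
  read b, top X: go to p, push ε → (p, bbabbab, #)
  read b, top #: go to q, push X# → (q, babbab, X#)
  read b, top X: go to p, push ε → (p, abbab, #)
  read a, top #: go to q, push # → (q, bbab, #)
  read b, top #: go to q, push # → (q, bab, #)
  read b, top #: go to q, push # → (q, ab, #)
  read a, top #: go to p, push # → (p, b, #)
  read b, top #: go to q, push X# → (q, ε, X#)
All input consumed in state q with stack X#.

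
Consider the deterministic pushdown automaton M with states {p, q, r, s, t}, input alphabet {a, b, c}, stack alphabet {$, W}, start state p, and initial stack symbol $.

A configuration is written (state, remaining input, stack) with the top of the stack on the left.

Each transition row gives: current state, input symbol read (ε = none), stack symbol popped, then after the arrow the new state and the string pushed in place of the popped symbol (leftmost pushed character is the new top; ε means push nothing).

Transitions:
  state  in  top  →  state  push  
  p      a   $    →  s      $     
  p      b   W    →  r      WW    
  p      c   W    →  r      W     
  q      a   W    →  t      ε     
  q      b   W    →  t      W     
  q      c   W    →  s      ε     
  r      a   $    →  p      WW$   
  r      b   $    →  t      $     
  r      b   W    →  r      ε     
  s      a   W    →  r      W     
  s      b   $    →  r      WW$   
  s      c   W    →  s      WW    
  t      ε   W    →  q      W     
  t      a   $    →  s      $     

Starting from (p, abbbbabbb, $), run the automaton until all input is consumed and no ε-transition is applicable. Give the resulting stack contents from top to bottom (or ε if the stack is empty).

(p, abbbbabbb, $) ⊢ (s, bbbbabbb, $) ⊢ (r, bbbabbb, WW$) ⊢ (r, bbabbb, W$) ⊢ (r, babbb, $) ⊢ (t, abbb, $) ⊢ (s, bbb, $) ⊢ (r, bb, WW$) ⊢ (r, b, W$) ⊢ (r, ε, $)
All input consumed in state r with stack $.

$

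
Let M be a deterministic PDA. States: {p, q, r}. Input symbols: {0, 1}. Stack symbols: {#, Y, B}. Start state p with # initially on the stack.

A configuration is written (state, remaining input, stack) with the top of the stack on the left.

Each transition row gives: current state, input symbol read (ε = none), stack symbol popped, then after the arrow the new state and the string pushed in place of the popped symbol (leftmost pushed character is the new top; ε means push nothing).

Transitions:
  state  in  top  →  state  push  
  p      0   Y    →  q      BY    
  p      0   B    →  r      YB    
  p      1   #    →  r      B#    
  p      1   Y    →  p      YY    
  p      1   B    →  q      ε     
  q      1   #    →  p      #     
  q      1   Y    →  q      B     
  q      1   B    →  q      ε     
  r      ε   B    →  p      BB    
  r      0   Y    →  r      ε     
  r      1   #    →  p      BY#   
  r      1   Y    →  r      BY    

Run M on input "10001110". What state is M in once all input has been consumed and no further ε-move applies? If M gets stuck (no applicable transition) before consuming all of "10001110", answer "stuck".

(p, 10001110, #)
  read 1, top #: go to r, push B# → (r, 0001110, B#)
  ε-move, top B: go to p, push BB → (p, 0001110, BB#)
  read 0, top B: go to r, push YB → (r, 001110, YBB#)
  read 0, top Y: go to r, push ε → (r, 01110, BB#)
  ε-move, top B: go to p, push BB → (p, 01110, BBB#)
  read 0, top B: go to r, push YB → (r, 1110, YBBB#)
  read 1, top Y: go to r, push BY → (r, 110, BYBBB#)
  ε-move, top B: go to p, push BB → (p, 110, BBYBBB#)
  read 1, top B: go to q, push ε → (q, 10, BYBBB#)
  read 1, top B: go to q, push ε → (q, 0, YBBB#)
No transition for (q, 0, top Y); M blocks with input 0 remaining.

stuck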